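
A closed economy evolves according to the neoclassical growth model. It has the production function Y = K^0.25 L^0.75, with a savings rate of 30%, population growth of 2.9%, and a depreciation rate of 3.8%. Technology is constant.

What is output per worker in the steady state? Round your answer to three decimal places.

At the steady state, Δk = 0, so s·k^α = (n + δ)·k.
Rearranging, k^(1−α) = s / (n + δ).
k^0.75 = 0.30 / (0.029 + 0.038) = 0.30 / 0.067 = 4.4776
k* = 4.4776^(1/0.75) ≈ 7.3801
y* = (k*)^α = 7.3801^0.25 ≈ 1.6482

y* = 1.648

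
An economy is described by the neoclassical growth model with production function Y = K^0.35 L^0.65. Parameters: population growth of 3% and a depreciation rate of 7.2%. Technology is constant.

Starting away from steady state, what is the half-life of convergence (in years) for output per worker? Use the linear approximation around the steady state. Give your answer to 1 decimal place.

Near the steady state the convergence rate is λ = (1 − α)(n + δ).
λ = (1 − 0.35) × 0.102 = 0.65 × 0.102 = 0.0663
Half-life = ln 2 / λ = 0.6931 / 0.0663 ≈ 10.45 years

half-life ≈ 10.5 years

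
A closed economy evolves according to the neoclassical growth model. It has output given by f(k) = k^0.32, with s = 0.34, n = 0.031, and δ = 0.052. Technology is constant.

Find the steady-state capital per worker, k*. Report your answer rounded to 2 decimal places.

In steady state, investment equals break-even investment: s·k^α = (n + δ)·k.
Rearranging, k^(1−α) = s / (n + δ).
k^0.68 = 0.34 / (0.031 + 0.052) = 0.34 / 0.083 = 4.0964
k* = 4.0964^(1/0.68) ≈ 7.9541

k* = 7.95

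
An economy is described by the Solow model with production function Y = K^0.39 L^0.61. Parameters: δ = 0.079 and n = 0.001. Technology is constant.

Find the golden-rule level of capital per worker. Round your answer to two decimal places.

The golden rule sets f'(k) = n + δ, i.e. α·k^(α−1) = n + δ.
So k^(1−α) = α / (n + δ) = 0.39 / 0.080 = 4.8750.
k_gold = 4.8750^(1/0.61) ≈ 13.4223

k_gold ≈ 13.42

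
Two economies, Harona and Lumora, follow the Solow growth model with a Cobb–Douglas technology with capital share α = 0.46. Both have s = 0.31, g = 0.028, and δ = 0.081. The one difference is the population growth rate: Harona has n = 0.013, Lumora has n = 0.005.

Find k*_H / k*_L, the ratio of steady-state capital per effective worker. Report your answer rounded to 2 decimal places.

k*_H / k*_L ≈ 0.88

Steady-state k* = [s/(n + g + δ)]^(1/(1−α)), so the ratio is [ (s_H/(n + g + δ)_H) / (s_L/(n + g + δ)_L) ]^1.8519.
s_H/(n + g + δ)_H = 0.31/0.122 = 2.5410; s_L/(n + g + δ)_L = 0.31/0.114 = 2.7193.
Ratio = (2.5410/2.7193)^1.8519 = 0.9344^1.8519 ≈ 0.8819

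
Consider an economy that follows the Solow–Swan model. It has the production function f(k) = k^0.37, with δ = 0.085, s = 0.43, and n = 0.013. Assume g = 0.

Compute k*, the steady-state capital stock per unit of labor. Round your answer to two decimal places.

k* ≈ 10.46

At the steady state, Δk = 0, so s·k^α = (n + δ)·k.
Dividing both sides by k: k^(1−α) = s / (n + δ).
k^0.63 = 0.43 / (0.013 + 0.085) = 0.43 / 0.098 = 4.3878
k* = 4.3878^(1/0.63) ≈ 10.4578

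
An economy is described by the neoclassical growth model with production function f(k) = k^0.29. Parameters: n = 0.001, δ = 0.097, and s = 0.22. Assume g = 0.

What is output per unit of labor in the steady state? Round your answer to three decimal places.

Steady state requires s·f(k) = (n + δ)·k, i.e. s·k^α = (n + δ)·k.
Rearranging, k^(1−α) = s / (n + δ).
k^0.71 = 0.22 / (0.001 + 0.097) = 0.22 / 0.098 = 2.2449
k* = 2.2449^(1/0.71) ≈ 3.1235
y* = (k*)^α = 3.1235^0.29 ≈ 1.3914

y* = 1.391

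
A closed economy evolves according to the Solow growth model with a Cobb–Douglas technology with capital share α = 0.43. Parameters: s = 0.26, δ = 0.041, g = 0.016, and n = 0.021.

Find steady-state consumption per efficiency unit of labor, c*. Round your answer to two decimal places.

Steady state requires s·f(k) = (n + g + δ)·k, i.e. s·k^α = (n + g + δ)·k.
Dividing both sides by k: k^(1−α) = s / (n + g + δ).
k^0.57 = 0.26 / (0.021 + 0.016 + 0.041) = 0.26 / 0.078 = 3.3333
k* = 3.3333^(1/0.57) ≈ 8.2665
y* = (k*)^α = 8.2665^0.43 ≈ 2.4800
c* = (1 − s)·y* = (1 − 0.26) × 2.4800 ≈ 1.8352

c* ≈ 1.84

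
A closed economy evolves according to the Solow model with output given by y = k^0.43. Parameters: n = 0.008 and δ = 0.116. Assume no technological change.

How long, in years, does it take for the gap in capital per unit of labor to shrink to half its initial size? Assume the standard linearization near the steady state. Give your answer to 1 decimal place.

Near the steady state the convergence rate is λ = (1 − α)(n + δ).
λ = (1 − 0.43) × 0.124 = 0.57 × 0.124 = 0.07068
Half-life = ln 2 / λ = 0.6931 / 0.07068 ≈ 9.81 years

t_½ ≈ 9.8 years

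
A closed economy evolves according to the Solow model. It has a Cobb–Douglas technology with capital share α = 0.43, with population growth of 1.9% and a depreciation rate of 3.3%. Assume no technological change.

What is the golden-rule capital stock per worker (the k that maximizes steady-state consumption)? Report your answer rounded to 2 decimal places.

k_gold ≈ 40.70

The golden rule sets f'(k) = n + δ, i.e. α·k^(α−1) = n + δ.
So k^(1−α) = α / (n + δ) = 0.43 / 0.052 = 8.2692.
k_gold = 8.2692^(1/0.57) ≈ 40.6991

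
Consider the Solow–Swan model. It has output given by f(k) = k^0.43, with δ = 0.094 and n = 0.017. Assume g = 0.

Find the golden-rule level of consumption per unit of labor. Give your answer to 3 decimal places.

At the golden rule, f'(k) = n + δ, so α·k^(α−1) = n + δ and k_gold = (α/(n + δ))^(1/(1−α)).
k_gold = (0.43/0.111)^(1/0.57) = 3.8739^1.7544 ≈ 10.7609
c_gold = f(k_gold) − (n + δ)·k_gold = 2.7778 − 0.111×10.7609 ≈ 1.5833

c_gold ≈ 1.583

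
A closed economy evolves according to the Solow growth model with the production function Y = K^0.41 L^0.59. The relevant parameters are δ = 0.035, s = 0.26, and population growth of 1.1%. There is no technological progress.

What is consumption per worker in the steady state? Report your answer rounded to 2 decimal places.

c* = 2.47

Steady state requires s·f(k) = (n + δ)·k, i.e. s·k^α = (n + δ)·k.
Dividing both sides by k: k^(1−α) = s / (n + δ).
k^0.59 = 0.26 / (0.011 + 0.035) = 0.26 / 0.046 = 5.6522
k* = 5.6522^(1/0.59) ≈ 18.8341
y* = (k*)^α = 18.8341^0.41 ≈ 3.3322
c* = (1 − s)·y* = (1 − 0.26) × 3.3322 ≈ 2.4658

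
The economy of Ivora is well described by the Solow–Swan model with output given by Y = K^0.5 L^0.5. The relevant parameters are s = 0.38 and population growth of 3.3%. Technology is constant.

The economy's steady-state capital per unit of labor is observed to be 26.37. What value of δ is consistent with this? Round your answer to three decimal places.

δ ≈ 0.041

At the steady state, Δk = 0, so s·k^α = (n + δ)·k.
So s / (n + δ) = (k*)^(1−α) = 26.37^0.5 = 5.1352.
Therefore n + δ = s / 5.1352 = 0.38 / 5.1352 = 0.0740, so δ = 0.0740 − 0.033 = 0.0410.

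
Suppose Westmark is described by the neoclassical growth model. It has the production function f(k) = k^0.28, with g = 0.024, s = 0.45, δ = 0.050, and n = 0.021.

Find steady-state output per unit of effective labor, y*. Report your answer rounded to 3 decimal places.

Steady state requires s·f(k) = (n + g + δ)·k, i.e. s·k^α = (n + g + δ)·k.
Rearranging, k^(1−α) = s / (n + g + δ).
k^0.72 = 0.45 / (0.021 + 0.024 + 0.050) = 0.45 / 0.095 = 4.7368
k* = 4.7368^(1/0.72) ≈ 8.6731
y* = (k*)^α = 8.6731^0.28 ≈ 1.8310

y* = 1.831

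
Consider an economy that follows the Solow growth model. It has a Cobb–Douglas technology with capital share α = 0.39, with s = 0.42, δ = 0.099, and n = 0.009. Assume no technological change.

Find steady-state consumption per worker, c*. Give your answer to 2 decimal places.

c* ≈ 1.38

At the steady state, Δk = 0, so s·k^α = (n + δ)·k.
Dividing both sides by k: k^(1−α) = s / (n + δ).
k^0.61 = 0.42 / (0.009 + 0.099) = 0.42 / 0.108 = 3.8889
k* = 3.8889^(1/0.61) ≈ 9.2668
y* = (k*)^α = 9.2668^0.39 ≈ 2.3829
c* = (1 − s)·y* = (1 − 0.42) × 2.3829 ≈ 1.3821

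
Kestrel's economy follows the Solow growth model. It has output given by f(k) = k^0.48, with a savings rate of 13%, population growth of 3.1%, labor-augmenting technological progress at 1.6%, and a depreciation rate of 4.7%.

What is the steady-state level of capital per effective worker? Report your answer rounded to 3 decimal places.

At the steady state, Δk = 0, so s·k^α = (n + g + δ)·k.
Rearranging, k^(1−α) = s / (n + g + δ).
k^0.52 = 0.13 / (0.031 + 0.016 + 0.047) = 0.13 / 0.094 = 1.3830
k* = 1.3830^(1/0.52) ≈ 1.8656

k* ≈ 1.866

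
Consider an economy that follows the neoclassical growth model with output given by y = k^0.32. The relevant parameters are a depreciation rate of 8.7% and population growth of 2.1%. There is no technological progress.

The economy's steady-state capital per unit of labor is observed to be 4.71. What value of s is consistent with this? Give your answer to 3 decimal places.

s ≈ 0.310

At the steady state, Δk = 0, so s·k^α = (n + δ)·k.
So s / (n + δ) = (k*)^(1−α) = 4.71^0.68 = 2.8685.
Therefore s = 2.8685 × (n + δ) = 2.8685 × 0.108 = 0.3098.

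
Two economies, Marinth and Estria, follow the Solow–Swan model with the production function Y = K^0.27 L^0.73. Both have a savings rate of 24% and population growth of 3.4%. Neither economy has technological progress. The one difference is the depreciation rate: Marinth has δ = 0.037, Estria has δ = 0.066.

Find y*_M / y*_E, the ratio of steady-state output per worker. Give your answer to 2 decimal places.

ratio ≈ 1.14

Steady-state y* = [s/(n + δ)]^(α/(1−α)), so the ratio is [ (s_M/(n + δ)_M) / (s_E/(n + δ)_E) ]^0.3699.
s_M/(n + δ)_M = 0.24/0.071 = 3.3803; s_E/(n + δ)_E = 0.24/0.100 = 2.4000.
Ratio = (3.3803/2.4000)^0.3699 = 1.4085^0.3699 ≈ 1.1351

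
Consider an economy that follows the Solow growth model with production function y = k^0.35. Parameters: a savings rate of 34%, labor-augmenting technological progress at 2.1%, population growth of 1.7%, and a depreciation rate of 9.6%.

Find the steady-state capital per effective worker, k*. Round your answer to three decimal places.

k* ≈ 4.189

Steady state requires s·f(k) = (n + g + δ)·k, i.e. s·k^α = (n + g + δ)·k.
Rearranging, k^(1−α) = s / (n + g + δ).
k^0.65 = 0.34 / (0.017 + 0.021 + 0.096) = 0.34 / 0.134 = 2.5373
k* = 2.5373^(1/0.65) ≈ 4.1890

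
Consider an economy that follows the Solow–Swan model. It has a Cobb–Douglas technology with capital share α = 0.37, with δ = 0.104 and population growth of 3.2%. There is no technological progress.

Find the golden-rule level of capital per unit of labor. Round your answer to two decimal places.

k_gold ≈ 4.90

The golden rule sets f'(k) = n + δ, i.e. α·k^(α−1) = n + δ.
So k^(1−α) = α / (n + δ) = 0.37 / 0.136 = 2.7206.
k_gold = 2.7206^(1/0.63) ≈ 4.8972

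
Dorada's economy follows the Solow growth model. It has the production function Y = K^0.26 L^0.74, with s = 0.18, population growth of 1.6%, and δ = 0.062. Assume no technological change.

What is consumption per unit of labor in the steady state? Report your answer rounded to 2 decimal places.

Steady state requires s·f(k) = (n + δ)·k, i.e. s·k^α = (n + δ)·k.
Dividing both sides by k: k^(1−α) = s / (n + δ).
k^0.74 = 0.18 / (0.016 + 0.062) = 0.18 / 0.078 = 2.3077
k* = 2.3077^(1/0.74) ≈ 3.0959
y* = (k*)^α = 3.0959^0.26 ≈ 1.3415
c* = (1 − s)·y* = (1 − 0.18) × 1.3415 ≈ 1.1000

c* = 1.10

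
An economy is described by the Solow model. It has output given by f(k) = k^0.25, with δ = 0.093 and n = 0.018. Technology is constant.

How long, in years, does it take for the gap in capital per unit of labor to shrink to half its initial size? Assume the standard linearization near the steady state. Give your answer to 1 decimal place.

t_½ ≈ 8.3 years

Near the steady state the convergence rate is λ = (1 − α)(n + δ).
λ = (1 − 0.25) × 0.111 = 0.75 × 0.111 = 0.08325
Half-life = ln 2 / λ = 0.6931 / 0.08325 ≈ 8.33 years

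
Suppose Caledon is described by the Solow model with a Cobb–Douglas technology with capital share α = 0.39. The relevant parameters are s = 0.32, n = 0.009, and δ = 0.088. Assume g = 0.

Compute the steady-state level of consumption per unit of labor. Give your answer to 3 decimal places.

c* ≈ 1.459

Steady state requires s·f(k) = (n + δ)·k, i.e. s·k^α = (n + δ)·k.
Rearranging, k^(1−α) = s / (n + δ).
k^0.61 = 0.32 / (0.009 + 0.088) = 0.32 / 0.097 = 3.2990
k* = 3.2990^(1/0.61) ≈ 7.0763
y* = (k*)^α = 7.0763^0.39 ≈ 2.1450
c* = (1 − s)·y* = (1 − 0.32) × 2.1450 ≈ 1.4586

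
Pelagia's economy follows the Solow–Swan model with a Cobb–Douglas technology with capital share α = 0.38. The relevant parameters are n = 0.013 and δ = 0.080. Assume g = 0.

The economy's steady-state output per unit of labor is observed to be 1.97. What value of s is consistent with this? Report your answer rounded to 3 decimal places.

Steady state requires s·f(k) = (n + δ)·k, i.e. s·k^α = (n + δ)·k.
Since y* = [s/(n + δ)]^(α/(1−α)), we have s/(n + δ) = (y*)^((1−α)/α) = 1.97^1.6316 = 3.0231.
Therefore s = 3.0231 × (n + δ) = 3.0231 × 0.093 = 0.2811.

s ≈ 0.281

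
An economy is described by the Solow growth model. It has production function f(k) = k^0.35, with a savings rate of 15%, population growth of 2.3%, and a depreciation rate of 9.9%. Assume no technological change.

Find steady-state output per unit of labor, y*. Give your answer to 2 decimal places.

Steady state requires s·f(k) = (n + δ)·k, i.e. s·k^α = (n + δ)·k.
Dividing both sides by k: k^(1−α) = s / (n + δ).
k^0.65 = 0.15 / (0.023 + 0.099) = 0.15 / 0.122 = 1.2295
k* = 1.2295^(1/0.65) ≈ 1.3742
y* = (k*)^α = 1.3742^0.35 ≈ 1.1177

y* = 1.12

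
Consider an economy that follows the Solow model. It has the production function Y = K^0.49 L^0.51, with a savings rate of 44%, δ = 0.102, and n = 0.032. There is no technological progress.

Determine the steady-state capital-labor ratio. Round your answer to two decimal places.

k* = 10.29

Steady state requires s·f(k) = (n + δ)·k, i.e. s·k^α = (n + δ)·k.
Rearranging, k^(1−α) = s / (n + δ).
k^0.51 = 0.44 / (0.032 + 0.102) = 0.44 / 0.134 = 3.2836
k* = 3.2836^(1/0.51) ≈ 10.2909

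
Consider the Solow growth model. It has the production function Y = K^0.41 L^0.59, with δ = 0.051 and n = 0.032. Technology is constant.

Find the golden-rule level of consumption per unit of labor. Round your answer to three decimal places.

c_gold ≈ 1.790

At the golden rule, f'(k) = n + δ, so α·k^(α−1) = n + δ and k_gold = (α/(n + δ))^(1/(1−α)).
k_gold = (0.41/0.083)^(1/0.59) = 4.9398^1.6949 ≈ 14.9888
c_gold = f(k_gold) − (n + δ)·k_gold = 3.0343 − 0.083×14.9888 ≈ 1.7902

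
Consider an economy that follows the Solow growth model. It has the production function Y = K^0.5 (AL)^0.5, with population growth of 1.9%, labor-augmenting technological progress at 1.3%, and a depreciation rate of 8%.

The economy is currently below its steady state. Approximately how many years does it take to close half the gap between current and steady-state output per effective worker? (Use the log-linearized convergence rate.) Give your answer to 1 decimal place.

Near the steady state the convergence rate is λ = (1 − α)(n + g + δ).
λ = (1 − 0.5) × 0.112 = 0.5 × 0.112 = 0.0560
Half-life = ln 2 / λ = 0.6931 / 0.0560 ≈ 12.38 years

t_½ ≈ 12.4 years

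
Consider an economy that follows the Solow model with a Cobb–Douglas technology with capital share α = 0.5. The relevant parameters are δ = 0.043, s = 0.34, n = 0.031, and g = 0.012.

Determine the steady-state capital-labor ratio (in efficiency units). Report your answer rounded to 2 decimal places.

k* = 15.63

At the steady state, Δk = 0, so s·k^α = (n + g + δ)·k.
Rearranging, k^(1−α) = s / (n + g + δ).
k^0.5 = 0.34 / (0.031 + 0.012 + 0.043) = 0.34 / 0.086 = 3.9535
k* = 3.9535^(1/0.5) ≈ 15.6302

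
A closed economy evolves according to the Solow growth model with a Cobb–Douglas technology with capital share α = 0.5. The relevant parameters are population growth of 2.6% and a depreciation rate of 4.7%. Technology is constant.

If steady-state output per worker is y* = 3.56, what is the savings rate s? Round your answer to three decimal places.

s ≈ 0.260

Steady state requires s·f(k) = (n + δ)·k, i.e. s·k^α = (n + δ)·k.
Since y* = [s/(n + δ)]^(α/(1−α)), we have s/(n + δ) = (y*)^((1−α)/α) = 3.56^1 = 3.5600.
Therefore s = 3.5600 × (n + δ) = 3.5600 × 0.073 = 0.2599.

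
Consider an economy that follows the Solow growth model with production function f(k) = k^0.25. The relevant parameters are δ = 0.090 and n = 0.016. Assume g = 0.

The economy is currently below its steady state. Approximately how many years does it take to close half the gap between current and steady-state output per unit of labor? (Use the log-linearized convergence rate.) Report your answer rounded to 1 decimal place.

Near the steady state the convergence rate is λ = (1 − α)(n + δ).
λ = (1 − 0.25) × 0.106 = 0.75 × 0.106 = 0.0795
Half-life = ln 2 / λ = 0.6931 / 0.0795 ≈ 8.72 years

t_½ ≈ 8.7 years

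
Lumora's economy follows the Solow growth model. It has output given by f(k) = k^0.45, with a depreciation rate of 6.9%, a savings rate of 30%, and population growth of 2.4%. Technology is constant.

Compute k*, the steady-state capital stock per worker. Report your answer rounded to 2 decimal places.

In steady state, investment equals break-even investment: s·k^α = (n + δ)·k.
Dividing both sides by k: k^(1−α) = s / (n + δ).
k^0.55 = 0.30 / (0.024 + 0.069) = 0.30 / 0.093 = 3.2258
k* = 3.2258^(1/0.55) ≈ 8.4100

k* ≈ 8.41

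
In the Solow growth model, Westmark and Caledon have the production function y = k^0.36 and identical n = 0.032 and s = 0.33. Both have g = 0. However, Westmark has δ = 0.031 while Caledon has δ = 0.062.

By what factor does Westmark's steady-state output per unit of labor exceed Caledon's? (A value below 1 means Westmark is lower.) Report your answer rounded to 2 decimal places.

Steady-state y* = [s/(n + δ)]^(α/(1−α)), so the ratio is [ (s_W/(n + δ)_W) / (s_C/(n + δ)_C) ]^0.5625.
s_W/(n + δ)_W = 0.33/0.063 = 5.2381; s_C/(n + δ)_C = 0.33/0.094 = 3.5106.
Ratio = (5.2381/3.5106)^0.5625 = 1.4921^0.5625 ≈ 1.2525

y*_W / y*_C ≈ 1.25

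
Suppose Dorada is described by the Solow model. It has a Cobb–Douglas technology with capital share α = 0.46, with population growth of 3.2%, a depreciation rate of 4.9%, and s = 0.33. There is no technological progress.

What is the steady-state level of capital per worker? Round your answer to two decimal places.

k* ≈ 13.48

At the steady state, Δk = 0, so s·k^α = (n + δ)·k.
Dividing both sides by k: k^(1−α) = s / (n + δ).
k^0.54 = 0.33 / (0.032 + 0.049) = 0.33 / 0.081 = 4.0741
k* = 4.0741^(1/0.54) ≈ 13.4800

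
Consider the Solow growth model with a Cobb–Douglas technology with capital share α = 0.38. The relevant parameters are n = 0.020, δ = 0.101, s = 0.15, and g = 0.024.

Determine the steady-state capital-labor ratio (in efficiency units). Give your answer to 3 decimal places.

Steady state requires s·f(k) = (n + g + δ)·k, i.e. s·k^α = (n + g + δ)·k.
Dividing both sides by k: k^(1−α) = s / (n + g + δ).
k^0.62 = 0.15 / (0.020 + 0.024 + 0.101) = 0.15 / 0.145 = 1.0345
k* = 1.0345^(1/0.62) ≈ 1.0562

k* = 1.056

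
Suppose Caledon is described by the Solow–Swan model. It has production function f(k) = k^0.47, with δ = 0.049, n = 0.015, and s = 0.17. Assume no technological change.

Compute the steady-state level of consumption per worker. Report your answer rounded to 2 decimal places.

c* = 1.97

At the steady state, Δk = 0, so s·k^α = (n + δ)·k.
Dividing both sides by k: k^(1−α) = s / (n + δ).
k^0.53 = 0.17 / (0.015 + 0.049) = 0.17 / 0.064 = 2.6563
k* = 2.6563^(1/0.53) ≈ 6.3172
y* = (k*)^α = 6.3172^0.47 ≈ 2.3782
c* = (1 − s)·y* = (1 − 0.17) × 2.3782 ≈ 1.9739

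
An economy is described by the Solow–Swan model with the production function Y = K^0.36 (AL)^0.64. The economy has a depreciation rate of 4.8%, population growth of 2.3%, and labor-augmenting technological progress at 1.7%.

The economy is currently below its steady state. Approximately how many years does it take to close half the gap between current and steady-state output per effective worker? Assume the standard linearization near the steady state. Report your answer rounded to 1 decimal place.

Near the steady state the convergence rate is λ = (1 − α)(n + g + δ).
λ = (1 − 0.36) × 0.088 = 0.64 × 0.088 = 0.05632
Half-life = ln 2 / λ = 0.6931 / 0.05632 ≈ 12.31 years

half-life ≈ 12.3 years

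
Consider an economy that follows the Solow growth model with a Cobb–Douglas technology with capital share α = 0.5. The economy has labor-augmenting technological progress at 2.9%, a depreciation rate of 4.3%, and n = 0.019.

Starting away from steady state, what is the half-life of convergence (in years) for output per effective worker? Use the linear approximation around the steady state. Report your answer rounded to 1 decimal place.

half-life ≈ 15.2 years

Near the steady state the convergence rate is λ = (1 − α)(n + g + δ).
λ = (1 − 0.5) × 0.091 = 0.5 × 0.091 = 0.0455
Half-life = ln 2 / λ = 0.6931 / 0.0455 ≈ 15.23 years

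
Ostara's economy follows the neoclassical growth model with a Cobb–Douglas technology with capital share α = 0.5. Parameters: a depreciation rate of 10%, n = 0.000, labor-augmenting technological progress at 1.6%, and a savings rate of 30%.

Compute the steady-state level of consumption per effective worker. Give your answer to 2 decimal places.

In steady state, investment equals break-even investment: s·k^α = (n + g + δ)·k.
Rearranging, k^(1−α) = s / (n + g + δ).
k^0.5 = 0.30 / (0.000 + 0.016 + 0.100) = 0.30 / 0.116 = 2.5862
k* = 2.5862^(1/0.5) ≈ 6.6884
y* = (k*)^α = 6.6884^0.5 ≈ 2.5862
c* = (1 − s)·y* = (1 − 0.30) × 2.5862 ≈ 1.8103

c* ≈ 1.81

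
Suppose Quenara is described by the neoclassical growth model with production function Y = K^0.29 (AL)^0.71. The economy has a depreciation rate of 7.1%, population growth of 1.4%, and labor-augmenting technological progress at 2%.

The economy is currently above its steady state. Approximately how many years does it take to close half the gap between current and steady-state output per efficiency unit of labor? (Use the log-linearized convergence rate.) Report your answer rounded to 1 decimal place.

half-life ≈ 9.3 years

Near the steady state the convergence rate is λ = (1 − α)(n + g + δ).
λ = (1 − 0.29) × 0.105 = 0.71 × 0.105 = 0.07455
Half-life = ln 2 / λ = 0.6931 / 0.07455 ≈ 9.30 years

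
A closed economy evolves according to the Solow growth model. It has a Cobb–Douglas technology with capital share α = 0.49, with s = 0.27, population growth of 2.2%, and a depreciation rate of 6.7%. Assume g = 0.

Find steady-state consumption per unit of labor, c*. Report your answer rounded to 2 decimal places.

In steady state, investment equals break-even investment: s·k^α = (n + δ)·k.
Rearranging, k^(1−α) = s / (n + δ).
k^0.51 = 0.27 / (0.022 + 0.067) = 0.27 / 0.089 = 3.0337
k* = 3.0337^(1/0.51) ≈ 8.8114
y* = (k*)^α = 8.8114^0.49 ≈ 2.9045
c* = (1 − s)·y* = (1 − 0.27) × 2.9045 ≈ 2.1203

c* = 2.12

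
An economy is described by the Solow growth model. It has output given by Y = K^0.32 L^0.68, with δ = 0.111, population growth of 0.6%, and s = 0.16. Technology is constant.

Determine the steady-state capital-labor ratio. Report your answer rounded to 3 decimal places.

k* ≈ 1.585

At the steady state, Δk = 0, so s·k^α = (n + δ)·k.
Dividing both sides by k: k^(1−α) = s / (n + δ).
k^0.68 = 0.16 / (0.006 + 0.111) = 0.16 / 0.117 = 1.3675
k* = 1.3675^(1/0.68) ≈ 1.5845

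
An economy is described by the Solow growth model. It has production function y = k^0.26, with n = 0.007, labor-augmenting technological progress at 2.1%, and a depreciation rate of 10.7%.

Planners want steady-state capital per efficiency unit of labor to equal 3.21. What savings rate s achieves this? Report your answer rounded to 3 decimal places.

At the steady state, Δk = 0, so s·k^α = (n + g + δ)·k.
So s / (n + g + δ) = (k*)^(1−α) = 3.21^0.74 = 2.3704.
Therefore s = 2.3704 × (n + g + δ) = 2.3704 × 0.135 = 0.3200.

s ≈ 0.320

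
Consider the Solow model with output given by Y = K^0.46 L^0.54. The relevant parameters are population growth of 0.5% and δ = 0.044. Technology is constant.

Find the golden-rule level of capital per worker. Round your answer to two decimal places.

The golden rule sets f'(k) = n + δ, i.e. α·k^(α−1) = n + δ.
So k^(1−α) = α / (n + δ) = 0.46 / 0.049 = 9.3878.
k_gold = 9.3878^(1/0.54) ≈ 63.2476

k_gold ≈ 63.25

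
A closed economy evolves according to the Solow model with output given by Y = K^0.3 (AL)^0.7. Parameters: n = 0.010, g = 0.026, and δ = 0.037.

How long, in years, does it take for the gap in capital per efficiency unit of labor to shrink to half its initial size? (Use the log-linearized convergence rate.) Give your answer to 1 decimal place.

Near the steady state the convergence rate is λ = (1 − α)(n + g + δ).
λ = (1 − 0.3) × 0.073 = 0.7 × 0.073 = 0.0511
Half-life = ln 2 / λ = 0.6931 / 0.0511 ≈ 13.56 years

t_½ ≈ 13.6 years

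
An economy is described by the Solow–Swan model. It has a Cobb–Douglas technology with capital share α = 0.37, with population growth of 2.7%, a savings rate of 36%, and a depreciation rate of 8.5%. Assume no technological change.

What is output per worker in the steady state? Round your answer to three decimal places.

At the steady state, Δk = 0, so s·k^α = (n + δ)·k.
Dividing both sides by k: k^(1−α) = s / (n + δ).
k^0.63 = 0.36 / (0.027 + 0.085) = 0.36 / 0.112 = 3.2143
k* = 3.2143^(1/0.63) ≈ 6.3812
y* = (k*)^α = 6.3812^0.37 ≈ 1.9852

y* = 1.985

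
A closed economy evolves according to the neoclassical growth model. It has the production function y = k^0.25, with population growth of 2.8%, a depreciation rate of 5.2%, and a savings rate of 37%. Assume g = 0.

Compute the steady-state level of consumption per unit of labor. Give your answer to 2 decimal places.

c* ≈ 1.05

Steady state requires s·f(k) = (n + δ)·k, i.e. s·k^α = (n + δ)·k.
Rearranging, k^(1−α) = s / (n + δ).
k^0.75 = 0.37 / (0.028 + 0.052) = 0.37 / 0.080 = 4.6250
k* = 4.6250^(1/0.75) ≈ 7.7058
y* = (k*)^α = 7.7058^0.25 ≈ 1.6661
c* = (1 − s)·y* = (1 − 0.37) × 1.6661 ≈ 1.0496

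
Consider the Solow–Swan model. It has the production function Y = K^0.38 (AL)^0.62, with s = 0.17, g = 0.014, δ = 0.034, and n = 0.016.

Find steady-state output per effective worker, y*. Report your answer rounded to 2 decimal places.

Steady state requires s·f(k) = (n + g + δ)·k, i.e. s·k^α = (n + g + δ)·k.
Dividing both sides by k: k^(1−α) = s / (n + g + δ).
k^0.62 = 0.17 / (0.016 + 0.014 + 0.034) = 0.17 / 0.064 = 2.6563
k* = 2.6563^(1/0.62) ≈ 4.8341
y* = (k*)^α = 4.8341^0.38 ≈ 1.8199

y* ≈ 1.82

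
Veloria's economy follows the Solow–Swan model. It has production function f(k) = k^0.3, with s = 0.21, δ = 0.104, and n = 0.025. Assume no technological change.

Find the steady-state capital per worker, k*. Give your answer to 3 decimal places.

k* = 2.006

In steady state, investment equals break-even investment: s·k^α = (n + δ)·k.
Rearranging, k^(1−α) = s / (n + δ).
k^0.7 = 0.21 / (0.025 + 0.104) = 0.21 / 0.129 = 1.6279
k* = 1.6279^(1/0.7) ≈ 2.0060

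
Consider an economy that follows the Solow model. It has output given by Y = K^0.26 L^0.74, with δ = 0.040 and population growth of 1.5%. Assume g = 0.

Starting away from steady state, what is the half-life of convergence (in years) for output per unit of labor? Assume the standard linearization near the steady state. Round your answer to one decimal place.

half-life ≈ 17.0 years

Near the steady state the convergence rate is λ = (1 − α)(n + δ).
λ = (1 − 0.26) × 0.055 = 0.74 × 0.055 = 0.0407
Half-life = ln 2 / λ = 0.6931 / 0.0407 ≈ 17.03 years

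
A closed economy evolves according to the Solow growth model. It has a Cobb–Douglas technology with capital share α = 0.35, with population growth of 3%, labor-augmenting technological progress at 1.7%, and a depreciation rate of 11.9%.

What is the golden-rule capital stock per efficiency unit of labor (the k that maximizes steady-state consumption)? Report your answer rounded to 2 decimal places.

The golden rule sets f'(k) = n + g + δ, i.e. α·k^(α−1) = n + g + δ.
So k^(1−α) = α / (n + g + δ) = 0.35 / 0.166 = 2.1084.
k_gold = 2.1084^(1/0.65) ≈ 3.1506

k_gold ≈ 3.15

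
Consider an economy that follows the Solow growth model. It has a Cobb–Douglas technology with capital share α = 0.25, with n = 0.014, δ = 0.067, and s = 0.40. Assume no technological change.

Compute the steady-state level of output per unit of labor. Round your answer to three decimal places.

Steady state requires s·f(k) = (n + δ)·k, i.e. s·k^α = (n + δ)·k.
Dividing both sides by k: k^(1−α) = s / (n + δ).
k^0.75 = 0.40 / (0.014 + 0.067) = 0.40 / 0.081 = 4.9383
k* = 4.9383^(1/0.75) ≈ 8.4095
y* = (k*)^α = 8.4095^0.25 ≈ 1.7029

y* = 1.703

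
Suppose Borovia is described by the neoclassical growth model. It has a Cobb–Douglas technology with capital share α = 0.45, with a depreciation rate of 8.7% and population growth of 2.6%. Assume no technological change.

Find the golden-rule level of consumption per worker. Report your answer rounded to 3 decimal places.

At the golden rule, f'(k) = n + δ, so α·k^(α−1) = n + δ and k_gold = (α/(n + δ))^(1/(1−α)).
k_gold = (0.45/0.113)^(1/0.55) = 3.9823^1.8182 ≈ 12.3357
c_gold = f(k_gold) − (n + δ)·k_gold = 3.0976 − 0.113×12.3357 ≈ 1.7037

c_gold ≈ 1.704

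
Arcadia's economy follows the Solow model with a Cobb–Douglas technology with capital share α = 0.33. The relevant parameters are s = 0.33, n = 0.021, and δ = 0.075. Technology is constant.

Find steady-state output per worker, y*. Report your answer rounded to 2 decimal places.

y* ≈ 1.84

At the steady state, Δk = 0, so s·k^α = (n + δ)·k.
Dividing both sides by k: k^(1−α) = s / (n + δ).
k^0.67 = 0.33 / (0.021 + 0.075) = 0.33 / 0.096 = 3.4375
k* = 3.4375^(1/0.67) ≈ 6.3148
y* = (k*)^α = 6.3148^0.33 ≈ 1.8370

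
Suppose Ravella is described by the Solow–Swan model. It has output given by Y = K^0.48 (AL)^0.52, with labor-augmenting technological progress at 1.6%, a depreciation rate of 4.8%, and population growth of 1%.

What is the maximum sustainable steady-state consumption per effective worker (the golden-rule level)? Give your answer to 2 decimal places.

At the golden rule, f'(k) = n + g + δ, so α·k^(α−1) = n + g + δ and k_gold = (α/(n + g + δ))^(1/(1−α)).
k_gold = (0.48/0.074)^(1/0.52) = 6.4865^1.9231 ≈ 36.4399
c_gold = f(k_gold) − (n + g + δ)·k_gold = 5.6177 − 0.074×36.4399 ≈ 2.9211

c_gold ≈ 2.92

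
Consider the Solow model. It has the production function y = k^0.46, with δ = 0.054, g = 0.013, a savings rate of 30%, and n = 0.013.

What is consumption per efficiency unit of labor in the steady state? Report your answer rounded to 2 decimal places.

In steady state, investment equals break-even investment: s·k^α = (n + g + δ)·k.
Rearranging, k^(1−α) = s / (n + g + δ).
k^0.54 = 0.30 / (0.013 + 0.013 + 0.054) = 0.30 / 0.080 = 3.7500
k* = 3.7500^(1/0.54) ≈ 11.5617
y* = (k*)^α = 11.5617^0.46 ≈ 3.0831
c* = (1 − s)·y* = (1 − 0.30) × 3.0831 ≈ 2.1582

c* = 2.16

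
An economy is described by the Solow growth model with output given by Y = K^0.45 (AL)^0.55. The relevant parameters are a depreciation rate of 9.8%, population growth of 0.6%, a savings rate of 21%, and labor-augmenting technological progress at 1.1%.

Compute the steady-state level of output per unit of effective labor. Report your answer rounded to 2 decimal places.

At the steady state, Δk = 0, so s·k^α = (n + g + δ)·k.
Dividing both sides by k: k^(1−α) = s / (n + g + δ).
k^0.55 = 0.21 / (0.006 + 0.011 + 0.098) = 0.21 / 0.115 = 1.8261
k* = 1.8261^(1/0.55) ≈ 2.9888
y* = (k*)^α = 2.9888^0.45 ≈ 1.6367

y* ≈ 1.64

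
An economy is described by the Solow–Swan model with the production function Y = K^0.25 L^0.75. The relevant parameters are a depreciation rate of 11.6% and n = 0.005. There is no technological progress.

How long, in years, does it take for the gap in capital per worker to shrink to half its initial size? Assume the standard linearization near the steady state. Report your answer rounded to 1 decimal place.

t_½ ≈ 7.6 years

Near the steady state the convergence rate is λ = (1 − α)(n + δ).
λ = (1 − 0.25) × 0.121 = 0.75 × 0.121 = 0.09075
Half-life = ln 2 / λ = 0.6931 / 0.09075 ≈ 7.64 years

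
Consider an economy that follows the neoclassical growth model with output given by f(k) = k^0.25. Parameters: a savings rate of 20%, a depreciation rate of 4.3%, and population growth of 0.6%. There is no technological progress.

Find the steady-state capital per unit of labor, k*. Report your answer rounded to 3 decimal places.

Steady state requires s·f(k) = (n + δ)·k, i.e. s·k^α = (n + δ)·k.
Rearranging, k^(1−α) = s / (n + δ).
k^0.75 = 0.20 / (0.006 + 0.043) = 0.20 / 0.049 = 4.0816
k* = 4.0816^(1/0.75) ≈ 6.5229

k* = 6.523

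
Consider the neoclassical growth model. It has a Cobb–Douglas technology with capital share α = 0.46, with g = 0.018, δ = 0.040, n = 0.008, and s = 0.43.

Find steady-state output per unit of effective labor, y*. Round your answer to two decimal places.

In steady state, investment equals break-even investment: s·k^α = (n + g + δ)·k.
Dividing both sides by k: k^(1−α) = s / (n + g + δ).
k^0.54 = 0.43 / (0.008 + 0.018 + 0.040) = 0.43 / 0.066 = 6.5152
k* = 6.5152^(1/0.54) ≈ 32.1569
y* = (k*)^α = 32.1569^0.46 ≈ 4.9357

y* ≈ 4.94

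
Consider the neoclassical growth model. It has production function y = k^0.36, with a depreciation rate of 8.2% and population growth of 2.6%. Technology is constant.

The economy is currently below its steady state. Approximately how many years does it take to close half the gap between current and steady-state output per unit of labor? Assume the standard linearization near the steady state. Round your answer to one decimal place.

Near the steady state the convergence rate is λ = (1 − α)(n + δ).
λ = (1 − 0.36) × 0.108 = 0.64 × 0.108 = 0.06912
Half-life = ln 2 / λ = 0.6931 / 0.06912 ≈ 10.03 years

t_½ ≈ 10.0 years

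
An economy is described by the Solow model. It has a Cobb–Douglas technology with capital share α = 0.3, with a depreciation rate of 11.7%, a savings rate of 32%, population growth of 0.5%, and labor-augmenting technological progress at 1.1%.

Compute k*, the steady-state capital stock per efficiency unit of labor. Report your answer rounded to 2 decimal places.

Steady state requires s·f(k) = (n + g + δ)·k, i.e. s·k^α = (n + g + δ)·k.
Dividing both sides by k: k^(1−α) = s / (n + g + δ).
k^0.7 = 0.32 / (0.005 + 0.011 + 0.117) = 0.32 / 0.133 = 2.4060
k* = 2.4060^(1/0.7) ≈ 3.5052

k* = 3.51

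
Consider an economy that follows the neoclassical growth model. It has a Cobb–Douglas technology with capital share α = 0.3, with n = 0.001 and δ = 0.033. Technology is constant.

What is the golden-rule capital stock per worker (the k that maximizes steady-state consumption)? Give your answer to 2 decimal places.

k_gold ≈ 22.43

The golden rule sets f'(k) = n + δ, i.e. α·k^(α−1) = n + δ.
So k^(1−α) = α / (n + δ) = 0.3 / 0.034 = 8.8235.
k_gold = 8.8235^(1/0.7) ≈ 22.4345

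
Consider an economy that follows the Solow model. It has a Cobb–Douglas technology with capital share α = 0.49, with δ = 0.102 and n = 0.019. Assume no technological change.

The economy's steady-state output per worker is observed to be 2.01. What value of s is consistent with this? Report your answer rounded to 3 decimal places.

At the steady state, Δk = 0, so s·k^α = (n + δ)·k.
Since y* = [s/(n + δ)]^(α/(1−α)), we have s/(n + δ) = (y*)^((1−α)/α) = 2.01^1.0408 = 2.0681.
Therefore s = 2.0681 × (n + δ) = 2.0681 × 0.121 = 0.2502.

s ≈ 0.250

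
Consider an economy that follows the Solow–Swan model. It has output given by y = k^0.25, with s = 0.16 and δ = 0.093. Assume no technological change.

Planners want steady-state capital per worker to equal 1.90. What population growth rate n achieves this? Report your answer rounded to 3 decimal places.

At the steady state, Δk = 0, so s·k^α = (n + δ)·k.
So s / (n + δ) = (k*)^(1−α) = 1.90^0.75 = 1.6183.
Therefore n + δ = s / 1.6183 = 0.16 / 1.6183 = 0.0989, so n = 0.0989 − 0.093 = 0.0059.

n ≈ 0.006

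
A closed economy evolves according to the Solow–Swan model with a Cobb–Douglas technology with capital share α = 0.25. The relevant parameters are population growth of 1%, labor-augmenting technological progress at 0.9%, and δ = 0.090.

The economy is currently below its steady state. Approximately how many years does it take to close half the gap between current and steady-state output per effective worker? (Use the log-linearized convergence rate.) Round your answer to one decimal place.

half-life ≈ 8.5 years

Near the steady state the convergence rate is λ = (1 − α)(n + g + δ).
λ = (1 − 0.25) × 0.109 = 0.75 × 0.109 = 0.08175
Half-life = ln 2 / λ = 0.6931 / 0.08175 ≈ 8.48 years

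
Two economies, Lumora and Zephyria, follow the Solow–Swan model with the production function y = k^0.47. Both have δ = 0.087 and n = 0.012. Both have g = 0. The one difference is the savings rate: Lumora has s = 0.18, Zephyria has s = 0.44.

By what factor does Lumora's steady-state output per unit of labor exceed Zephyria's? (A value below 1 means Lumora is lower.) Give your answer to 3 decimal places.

y*_L / y*_Z ≈ 0.453

Steady-state y* = [s/(n + δ)]^(α/(1−α)), so the ratio is [ (s_L/(n + δ)_L) / (s_Z/(n + δ)_Z) ]^0.8868.
s_L/(n + δ)_L = 0.18/0.099 = 1.8182; s_Z/(n + δ)_Z = 0.44/0.099 = 4.4444.
Ratio = (1.8182/4.4444)^0.8868 = 0.4091^0.8868 ≈ 0.4527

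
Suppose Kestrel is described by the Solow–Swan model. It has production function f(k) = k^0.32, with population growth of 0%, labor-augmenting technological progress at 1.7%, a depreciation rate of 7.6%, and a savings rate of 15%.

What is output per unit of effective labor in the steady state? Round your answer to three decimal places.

Steady state requires s·f(k) = (n + g + δ)·k, i.e. s·k^α = (n + g + δ)·k.
Dividing both sides by k: k^(1−α) = s / (n + g + δ).
k^0.68 = 0.15 / (0.000 + 0.017 + 0.076) = 0.15 / 0.093 = 1.6129
k* = 1.6129^(1/0.68) ≈ 2.0198
y* = (k*)^α = 2.0198^0.32 ≈ 1.2523

y* = 1.252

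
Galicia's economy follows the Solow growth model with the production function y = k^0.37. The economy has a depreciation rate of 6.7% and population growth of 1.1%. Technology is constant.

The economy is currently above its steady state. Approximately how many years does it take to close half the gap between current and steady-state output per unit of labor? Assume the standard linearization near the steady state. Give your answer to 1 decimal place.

Near the steady state the convergence rate is λ = (1 − α)(n + δ).
λ = (1 − 0.37) × 0.078 = 0.63 × 0.078 = 0.04914
Half-life = ln 2 / λ = 0.6931 / 0.04914 ≈ 14.10 years

half-life ≈ 14.1 years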